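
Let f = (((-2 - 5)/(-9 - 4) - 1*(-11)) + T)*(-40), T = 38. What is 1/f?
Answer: -13/25760 ≈ -0.00050466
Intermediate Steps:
f = -25760/13 (f = (((-2 - 5)/(-9 - 4) - 1*(-11)) + 38)*(-40) = ((-7/(-13) + 11) + 38)*(-40) = ((-7*(-1/13) + 11) + 38)*(-40) = ((7/13 + 11) + 38)*(-40) = (150/13 + 38)*(-40) = (644/13)*(-40) = -25760/13 ≈ -1981.5)
1/f = 1/(-25760/13) = -13/25760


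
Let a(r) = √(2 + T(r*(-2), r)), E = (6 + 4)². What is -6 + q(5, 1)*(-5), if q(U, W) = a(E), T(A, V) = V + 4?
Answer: -6 - 5*√106 ≈ -57.478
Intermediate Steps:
T(A, V) = 4 + V
E = 100 (E = 10² = 100)
a(r) = √(6 + r) (a(r) = √(2 + (4 + r)) = √(6 + r))
q(U, W) = √106 (q(U, W) = √(6 + 100) = √106)
-6 + q(5, 1)*(-5) = -6 + √106*(-5) = -6 - 5*√106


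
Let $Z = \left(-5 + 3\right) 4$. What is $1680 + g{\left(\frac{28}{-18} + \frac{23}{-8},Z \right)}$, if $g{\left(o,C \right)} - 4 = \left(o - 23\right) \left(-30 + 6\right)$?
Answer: $\frac{7027}{3} \approx 2342.3$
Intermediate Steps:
$Z = -8$ ($Z = \left(-2\right) 4 = -8$)
$g{\left(o,C \right)} = 556 - 24 o$ ($g{\left(o,C \right)} = 4 + \left(o - 23\right) \left(-30 + 6\right) = 4 + \left(-23 + o\right) \left(-24\right) = 4 - \left(-552 + 24 o\right) = 556 - 24 o$)
$1680 + g{\left(\frac{28}{-18} + \frac{23}{-8},Z \right)} = 1680 + \left(556 - 24 \left(\frac{28}{-18} + \frac{23}{-8}\right)\right) = 1680 + \left(556 - 24 \left(28 \left(- \frac{1}{18}\right) + 23 \left(- \frac{1}{8}\right)\right)\right) = 1680 + \left(556 - 24 \left(- \frac{14}{9} - \frac{23}{8}\right)\right) = 1680 + \left(556 - - \frac{319}{3}\right) = 1680 + \left(556 + \frac{319}{3}\right) = 1680 + \frac{1987}{3} = \frac{7027}{3}$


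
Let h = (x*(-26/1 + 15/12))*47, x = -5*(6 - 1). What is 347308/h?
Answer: 1389232/116325 ≈ 11.943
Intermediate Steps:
x = -25 (x = -5*5 = -25)
h = 116325/4 (h = -25*(-26/1 + 15/12)*47 = -25*(-26*1 + 15*(1/12))*47 = -25*(-26 + 5/4)*47 = -25*(-99/4)*47 = (2475/4)*47 = 116325/4 ≈ 29081.)
347308/h = 347308/(116325/4) = 347308*(4/116325) = 1389232/116325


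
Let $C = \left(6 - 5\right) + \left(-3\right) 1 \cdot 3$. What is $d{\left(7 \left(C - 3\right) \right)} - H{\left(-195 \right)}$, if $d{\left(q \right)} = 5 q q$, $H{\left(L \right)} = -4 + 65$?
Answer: $29584$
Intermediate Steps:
$H{\left(L \right)} = 61$
$C = -8$ ($C = 1 - 9 = -8$)
$d{\left(q \right)} = 5 q^{2}$
$d{\left(7 \left(C - 3\right) \right)} - H{\left(-195 \right)} = 5 \left(7 \left(-8 - 3\right)\right)^{2} - 61 = 5 \left(7 \left(-11\right)\right)^{2} - 61 = 5 \left(-77\right)^{2} - 61 = 5 \cdot 5929 - 61 = 29645 - 61 = 29584$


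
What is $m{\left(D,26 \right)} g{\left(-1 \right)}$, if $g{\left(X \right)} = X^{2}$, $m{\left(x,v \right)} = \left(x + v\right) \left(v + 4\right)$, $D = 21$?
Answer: $1410$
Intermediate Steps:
$m{\left(x,v \right)} = \left(4 + v\right) \left(v + x\right)$ ($m{\left(x,v \right)} = \left(v + x\right) \left(4 + v\right) = \left(4 + v\right) \left(v + x\right)$)
$m{\left(D,26 \right)} g{\left(-1 \right)} = \left(26^{2} + 4 \cdot 26 + 4 \cdot 21 + 26 \cdot 21\right) \left(-1\right)^{2} = \left(676 + 104 + 84 + 546\right) 1 = 1410 \cdot 1 = 1410$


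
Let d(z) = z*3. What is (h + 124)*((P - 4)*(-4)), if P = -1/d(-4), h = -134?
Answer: -470/3 ≈ -156.67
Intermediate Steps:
d(z) = 3*z
P = 1/12 (P = -1/(3*(-4)) = -1/(-12) = -1*(-1/12) = 1/12 ≈ 0.083333)
(h + 124)*((P - 4)*(-4)) = (-134 + 124)*((1/12 - 4)*(-4)) = -(-235)*(-4)/6 = -10*47/3 = -470/3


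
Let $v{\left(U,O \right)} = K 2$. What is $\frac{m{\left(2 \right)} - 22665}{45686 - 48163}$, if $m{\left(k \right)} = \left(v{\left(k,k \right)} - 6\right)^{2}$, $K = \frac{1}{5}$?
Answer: $\frac{565841}{61925} \approx 9.1375$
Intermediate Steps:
$K = \frac{1}{5} \approx 0.2$
$v{\left(U,O \right)} = \frac{2}{5}$ ($v{\left(U,O \right)} = \frac{1}{5} \cdot 2 = \frac{2}{5}$)
$m{\left(k \right)} = \frac{784}{25}$ ($m{\left(k \right)} = \left(\frac{2}{5} - 6\right)^{2} = \left(- \frac{28}{5}\right)^{2} = \frac{784}{25}$)
$\frac{m{\left(2 \right)} - 22665}{45686 - 48163} = \frac{\frac{784}{25} - 22665}{45686 - 48163} = - \frac{565841}{25 \left(-2477\right)} = \left(- \frac{565841}{25}\right) \left(- \frac{1}{2477}\right) = \frac{565841}{61925}$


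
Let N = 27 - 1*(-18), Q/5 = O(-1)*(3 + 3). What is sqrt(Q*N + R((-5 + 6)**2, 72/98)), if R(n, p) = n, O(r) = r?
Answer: I*sqrt(1349) ≈ 36.729*I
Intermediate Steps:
Q = -30 (Q = 5*(-(3 + 3)) = 5*(-1*6) = 5*(-6) = -30)
N = 45 (N = 27 + 18 = 45)
sqrt(Q*N + R((-5 + 6)**2, 72/98)) = sqrt(-30*45 + (-5 + 6)**2) = sqrt(-1350 + 1**2) = sqrt(-1350 + 1) = sqrt(-1349) = I*sqrt(1349)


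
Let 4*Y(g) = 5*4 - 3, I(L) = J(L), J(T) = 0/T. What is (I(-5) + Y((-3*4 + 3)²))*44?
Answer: 187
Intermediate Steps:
J(T) = 0
I(L) = 0
Y(g) = 17/4 (Y(g) = (5*4 - 3)/4 = (20 - 3)/4 = (¼)*17 = 17/4)
(I(-5) + Y((-3*4 + 3)²))*44 = (0 + 17/4)*44 = (17/4)*44 = 187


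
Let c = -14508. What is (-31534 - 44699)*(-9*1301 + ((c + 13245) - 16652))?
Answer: 2258326392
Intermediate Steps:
(-31534 - 44699)*(-9*1301 + ((c + 13245) - 16652)) = (-31534 - 44699)*(-9*1301 + ((-14508 + 13245) - 16652)) = -76233*(-11709 + (-1263 - 16652)) = -76233*(-11709 - 17915) = -76233*(-29624) = 2258326392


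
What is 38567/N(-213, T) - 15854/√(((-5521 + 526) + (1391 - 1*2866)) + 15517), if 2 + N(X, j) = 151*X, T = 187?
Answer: -38567/32165 - 15854*√9047/9047 ≈ -167.88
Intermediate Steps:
N(X, j) = -2 + 151*X
38567/N(-213, T) - 15854/√(((-5521 + 526) + (1391 - 1*2866)) + 15517) = 38567/(-2 + 151*(-213)) - 15854/√(((-5521 + 526) + (1391 - 1*2866)) + 15517) = 38567/(-2 - 32163) - 15854/√((-4995 + (1391 - 2866)) + 15517) = 38567/(-32165) - 15854/√((-4995 - 1475) + 15517) = 38567*(-1/32165) - 15854/√(-6470 + 15517) = -38567/32165 - 15854*√9047/9047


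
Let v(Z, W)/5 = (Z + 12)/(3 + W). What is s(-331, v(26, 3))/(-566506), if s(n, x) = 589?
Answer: -589/566506 ≈ -0.0010397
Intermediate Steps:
v(Z, W) = 5*(12 + Z)/(3 + W) (v(Z, W) = 5*((Z + 12)/(3 + W)) = 5*((12 + Z)/(3 + W)) = 5*(12 + Z)/(3 + W))
s(-331, v(26, 3))/(-566506) = 589/(-566506) = 589*(-1/566506) = -589/566506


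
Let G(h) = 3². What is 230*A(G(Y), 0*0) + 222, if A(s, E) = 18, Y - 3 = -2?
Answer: 4362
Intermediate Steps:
Y = 1 (Y = 3 - 2 = 1)
G(h) = 9
230*A(G(Y), 0*0) + 222 = 230*18 + 222 = 4140 + 222 = 4362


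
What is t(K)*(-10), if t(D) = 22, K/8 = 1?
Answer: -220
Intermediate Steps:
K = 8 (K = 8*1 = 8)
t(K)*(-10) = 22*(-10) = -220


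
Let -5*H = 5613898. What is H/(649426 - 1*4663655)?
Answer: 5613898/20071145 ≈ 0.27970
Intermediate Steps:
H = -5613898/5 (H = -⅕*5613898 = -5613898/5 ≈ -1.1228e+6)
H/(649426 - 1*4663655) = -5613898/(5*(649426 - 1*4663655)) = -5613898/(5*(649426 - 4663655)) = -5613898/5/(-4014229) = -5613898/5*(-1/4014229) = 5613898/20071145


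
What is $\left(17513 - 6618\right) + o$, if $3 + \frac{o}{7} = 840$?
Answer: $16754$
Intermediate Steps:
$o = 5859$ ($o = -21 + 7 \cdot 840 = -21 + 5880 = 5859$)
$\left(17513 - 6618\right) + o = \left(17513 - 6618\right) + 5859 = 10895 + 5859 = 16754$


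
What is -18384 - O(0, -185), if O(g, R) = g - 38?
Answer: -18346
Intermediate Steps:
O(g, R) = -38 + g
-18384 - O(0, -185) = -18384 - (-38 + 0) = -18384 - 1*(-38) = -18384 + 38 = -18346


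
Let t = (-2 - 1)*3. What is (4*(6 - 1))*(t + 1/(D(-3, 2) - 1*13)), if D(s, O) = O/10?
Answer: -2905/16 ≈ -181.56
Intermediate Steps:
D(s, O) = O/10 (D(s, O) = O*(⅒) = O/10)
t = -9 (t = -3*3 = -9)
(4*(6 - 1))*(t + 1/(D(-3, 2) - 1*13)) = (4*(6 - 1))*(-9 + 1/((⅒)*2 - 1*13)) = (4*5)*(-9 + 1/(⅕ - 13)) = 20*(-9 + 1/(-64/5)) = 20*(-9 - 5/64) = 20*(-581/64) = -2905/16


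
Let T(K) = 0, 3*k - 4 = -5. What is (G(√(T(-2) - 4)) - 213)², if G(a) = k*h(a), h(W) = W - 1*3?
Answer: 404492/9 + 848*I/3 ≈ 44944.0 + 282.67*I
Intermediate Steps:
k = -⅓ (k = 4/3 + (⅓)*(-5) = 4/3 - 5/3 = -⅓ ≈ -0.33333)
h(W) = -3 + W (h(W) = W - 3 = -3 + W)
G(a) = 1 - a/3 (G(a) = -(-3 + a)/3 = 1 - a/3)
(G(√(T(-2) - 4)) - 213)² = ((1 - √(0 - 4)/3) - 213)² = ((1 - 2*I/3) - 213)² = (-212 - 2*I/3)²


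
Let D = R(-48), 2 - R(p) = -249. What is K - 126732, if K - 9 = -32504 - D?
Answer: -159478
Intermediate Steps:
R(p) = 251 (R(p) = 2 - 1*(-249) = 2 + 249 = 251)
D = 251
K = -32746 (K = 9 + (-32504 - 1*251) = 9 + (-32504 - 251) = 9 - 32755 = -32746)
K - 126732 = -32746 - 126732 = -159478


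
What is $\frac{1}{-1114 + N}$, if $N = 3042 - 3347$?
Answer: $- \frac{1}{1419} \approx -0.00070472$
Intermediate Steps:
$N = -305$
$\frac{1}{-1114 + N} = \frac{1}{-1114 - 305} = \frac{1}{-1419} = - \frac{1}{1419}$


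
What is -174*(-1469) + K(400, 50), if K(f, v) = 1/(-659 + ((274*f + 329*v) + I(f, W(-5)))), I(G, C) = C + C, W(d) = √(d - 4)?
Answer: 1339622774376031/5240967639 - 2*I/5240967639 ≈ 2.5561e+5 - 3.8161e-10*I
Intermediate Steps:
W(d) = √(-4 + d)
I(G, C) = 2*C
K(f, v) = 1/(-659 + 6*I + 274*f + 329*v) (K(f, v) = 1/(-659 + ((274*f + 329*v) + 2*√(-4 - 5))) = 1/(-659 + ((274*f + 329*v) + 2*√(-9))) = 1/(-659 + ((274*f + 329*v) + 2*(3*I))) = 1/(-659 + ((274*f + 329*v) + 6*I)) = 1/(-659 + (6*I + 274*f + 329*v)) = 1/(-659 + 6*I + 274*f + 329*v))
-174*(-1469) + K(400, 50) = -174*(-1469) + 1/(-659 + 6*I + 274*400 + 329*50) = 255606 + 1/(-659 + 6*I + 109600 + 16450) = 255606 + 1/(125391 + 6*I) = 255606 + (125391 - 6*I)/15722902917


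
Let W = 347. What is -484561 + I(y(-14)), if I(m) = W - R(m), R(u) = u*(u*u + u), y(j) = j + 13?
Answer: -484214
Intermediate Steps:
y(j) = 13 + j
R(u) = u*(u + u²) (R(u) = u*(u² + u) = u*(u + u²))
I(m) = 347 - m²*(1 + m)
-484561 + I(y(-14)) = -484561 + (347 - (13 - 14)² - (13 - 14)³) = -484561 + (347 - 1*(-1)² - 1*(-1)³) = -484561 + (347 - 1*1 - 1*(-1)) = -484561 + (347 - 1 + 1) = -484561 + 347 = -484214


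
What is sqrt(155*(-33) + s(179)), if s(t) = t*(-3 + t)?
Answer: sqrt(26389) ≈ 162.45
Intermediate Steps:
sqrt(155*(-33) + s(179)) = sqrt(155*(-33) + 179*(-3 + 179)) = sqrt(-5115 + 179*176) = sqrt(-5115 + 31504) = sqrt(26389)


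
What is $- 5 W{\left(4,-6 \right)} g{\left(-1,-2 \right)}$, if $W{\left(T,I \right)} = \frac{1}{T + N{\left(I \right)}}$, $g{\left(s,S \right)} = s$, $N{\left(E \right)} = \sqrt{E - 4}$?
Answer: $\frac{10}{13} - \frac{5 i \sqrt{10}}{26} \approx 0.76923 - 0.60813 i$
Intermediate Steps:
$N{\left(E \right)} = \sqrt{-4 + E}$
$W{\left(T,I \right)} = \frac{1}{T + \sqrt{-4 + I}}$
$- 5 W{\left(4,-6 \right)} g{\left(-1,-2 \right)} = - \frac{5}{4 + \sqrt{-4 - 6}} \left(-1\right) = - \frac{5}{4 + \sqrt{-10}} \left(-1\right) = - \frac{5}{4 + i \sqrt{10}} \left(-1\right) = \frac{5}{4 + i \sqrt{10}}$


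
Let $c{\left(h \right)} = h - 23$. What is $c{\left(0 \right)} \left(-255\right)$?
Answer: $5865$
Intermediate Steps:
$c{\left(h \right)} = -23 + h$
$c{\left(0 \right)} \left(-255\right) = \left(-23 + 0\right) \left(-255\right) = \left(-23\right) \left(-255\right) = 5865$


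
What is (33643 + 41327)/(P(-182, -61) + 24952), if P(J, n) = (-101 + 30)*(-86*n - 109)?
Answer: -14994/67955 ≈ -0.22065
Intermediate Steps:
P(J, n) = 7739 + 6106*n (P(J, n) = -71*(-109 - 86*n) = 7739 + 6106*n)
(33643 + 41327)/(P(-182, -61) + 24952) = (33643 + 41327)/((7739 + 6106*(-61)) + 24952) = 74970/((7739 - 372466) + 24952) = 74970/(-364727 + 24952) = 74970/(-339775) = 74970*(-1/339775) = -14994/67955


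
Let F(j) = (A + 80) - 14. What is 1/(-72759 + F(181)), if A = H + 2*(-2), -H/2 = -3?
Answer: -1/72691 ≈ -1.3757e-5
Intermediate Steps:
H = 6 (H = -2*(-3) = 6)
A = 2 (A = 6 + 2*(-2) = 6 - 4 = 2)
F(j) = 68 (F(j) = (2 + 80) - 14 = 82 - 14 = 68)
1/(-72759 + F(181)) = 1/(-72759 + 68) = 1/(-72691) = -1/72691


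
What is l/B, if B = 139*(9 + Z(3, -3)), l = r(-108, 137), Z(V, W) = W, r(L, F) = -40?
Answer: -20/417 ≈ -0.047962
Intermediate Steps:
l = -40
B = 834 (B = 139*(9 - 3) = 139*6 = 834)
l/B = -40/834 = -40*1/834 = -20/417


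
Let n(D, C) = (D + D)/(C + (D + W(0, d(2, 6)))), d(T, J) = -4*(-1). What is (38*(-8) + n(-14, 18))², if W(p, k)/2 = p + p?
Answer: 96721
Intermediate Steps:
d(T, J) = 4
W(p, k) = 4*p (W(p, k) = 2*(p + p) = 2*(2*p) = 4*p)
n(D, C) = 2*D/(C + D) (n(D, C) = (D + D)/(C + (D + 4*0)) = (2*D)/(C + (D + 0)) = (2*D)/(C + D) = 2*D/(C + D))
(38*(-8) + n(-14, 18))² = (38*(-8) + 2*(-14)/(18 - 14))² = (-304 + 2*(-14)/4)² = (-304 + 2*(-14)*(¼))² = (-304 - 7)² = (-311)² = 96721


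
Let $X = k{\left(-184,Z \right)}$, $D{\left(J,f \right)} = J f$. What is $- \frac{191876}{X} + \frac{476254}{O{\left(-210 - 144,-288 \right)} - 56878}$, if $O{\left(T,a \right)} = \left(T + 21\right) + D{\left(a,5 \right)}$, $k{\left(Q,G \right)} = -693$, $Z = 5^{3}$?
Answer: $\frac{10923675254}{40645143} \approx 268.76$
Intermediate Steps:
$Z = 125$
$X = -693$
$O{\left(T,a \right)} = 21 + T + 5 a$ ($O{\left(T,a \right)} = \left(T + 21\right) + a 5 = \left(21 + T\right) + 5 a = 21 + T + 5 a$)
$- \frac{191876}{X} + \frac{476254}{O{\left(-210 - 144,-288 \right)} - 56878} = - \frac{191876}{-693} + \frac{476254}{\left(21 - 354 + 5 \left(-288\right)\right) - 56878} = \left(-191876\right) \left(- \frac{1}{693}\right) + \frac{476254}{\left(21 - 354 - 1440\right) - 56878} = \frac{191876}{693} + \frac{476254}{-1773 - 56878} = \frac{191876}{693} + \frac{476254}{-58651} = \frac{191876}{693} + 476254 \left(- \frac{1}{58651}\right) = \frac{191876}{693} - \frac{476254}{58651} = \frac{10923675254}{40645143}$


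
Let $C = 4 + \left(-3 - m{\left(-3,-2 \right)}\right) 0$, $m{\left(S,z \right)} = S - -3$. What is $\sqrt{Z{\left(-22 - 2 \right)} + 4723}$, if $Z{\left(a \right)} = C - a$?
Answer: $\sqrt{4751} \approx 68.927$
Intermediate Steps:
$m{\left(S,z \right)} = 3 + S$ ($m{\left(S,z \right)} = S + 3 = 3 + S$)
$C = 4$ ($C = 4 + \left(-3 - \left(3 - 3\right)\right) 0 = 4 + \left(-3 - 0\right) 0 = 4 + \left(-3 + 0\right) 0 = 4 - 0 = 4 + 0 = 4$)
$Z{\left(a \right)} = 4 - a$
$\sqrt{Z{\left(-22 - 2 \right)} + 4723} = \sqrt{\left(4 - \left(-22 - 2\right)\right) + 4723} = \sqrt{\left(4 - -24\right) + 4723} = \sqrt{\left(4 + 24\right) + 4723} = \sqrt{28 + 4723} = \sqrt{4751}$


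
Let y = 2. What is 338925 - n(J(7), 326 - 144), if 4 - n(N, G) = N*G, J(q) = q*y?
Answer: 341469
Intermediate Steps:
J(q) = 2*q (J(q) = q*2 = 2*q)
n(N, G) = 4 - G*N (n(N, G) = 4 - N*G = 4 - G*N)
338925 - n(J(7), 326 - 144) = 338925 - (4 - (326 - 144)*2*7) = 338925 - (4 - 1*182*14) = 338925 - (4 - 2548) = 338925 - 1*(-2544) = 338925 + 2544 = 341469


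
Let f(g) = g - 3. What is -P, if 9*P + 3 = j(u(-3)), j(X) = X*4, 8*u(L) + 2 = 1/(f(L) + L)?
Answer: 73/162 ≈ 0.45062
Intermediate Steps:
f(g) = -3 + g
u(L) = -1/4 + 1/(8*(-3 + 2*L)) (u(L) = -1/4 + 1/(8*((-3 + L) + L)) = -1/4 + 1/(8*(-3 + 2*L)))
j(X) = 4*X
P = -73/162 (P = -1/3 + (4*((7 - 4*(-3))/(8*(-3 + 2*(-3)))))/9 = -1/3 + (4*((7 + 12)/(8*(-3 - 6))))/9 = -1/3 + (4*((1/8)*19/(-9)))/9 = -1/3 + (4*((1/8)*(-1/9)*19))/9 = -1/3 + (4*(-19/72))/9 = -1/3 + (1/9)*(-19/18) = -1/3 - 19/162 = -73/162 ≈ -0.45062)
-P = -1*(-73/162) = 73/162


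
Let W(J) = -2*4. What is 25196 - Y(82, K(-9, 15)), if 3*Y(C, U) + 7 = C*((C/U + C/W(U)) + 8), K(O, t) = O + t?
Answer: 447953/18 ≈ 24886.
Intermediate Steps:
W(J) = -8
Y(C, U) = -7/3 + C*(8 - C/8 + C/U)/3 (Y(C, U) = -7/3 + (C*((C/U + C/(-8)) + 8))/3 = -7/3 + (C*((C/U + C*(-⅛)) + 8))/3 = -7/3 + (C*((C/U - C/8) + 8))/3 = -7/3 + (C*((-C/8 + C/U) + 8))/3 = -7/3 + (C*(8 - C/8 + C/U))/3 = -7/3 + C*(8 - C/8 + C/U)/3)
25196 - Y(82, K(-9, 15)) = 25196 - (8*82² + (-9 + 15)*(-56 - 1*82² + 64*82))/(24*(-9 + 15)) = 25196 - (8*6724 + 6*(-56 - 1*6724 + 5248))/(24*6) = 25196 - (53792 + 6*(-56 - 6724 + 5248))/(24*6) = 25196 - (53792 + 6*(-1532))/(24*6) = 25196 - (53792 - 9192)/(24*6) = 25196 - 44600/(24*6) = 25196 - 1*5575/18 = 25196 - 5575/18 = 447953/18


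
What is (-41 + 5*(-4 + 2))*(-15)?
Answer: 765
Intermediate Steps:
(-41 + 5*(-4 + 2))*(-15) = (-41 + 5*(-2))*(-15) = (-41 - 10)*(-15) = -51*(-15) = 765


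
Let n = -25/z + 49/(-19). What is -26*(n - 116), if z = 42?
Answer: 1236313/399 ≈ 3098.5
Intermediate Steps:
n = -2533/798 (n = -25/42 + 49/(-19) = -25*1/42 + 49*(-1/19) = -25/42 - 49/19 = -2533/798 ≈ -3.1742)
-26*(n - 116) = -26*(-2533/798 - 116) = -26*(-95101/798) = 1236313/399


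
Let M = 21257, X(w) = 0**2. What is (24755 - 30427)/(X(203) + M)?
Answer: -5672/21257 ≈ -0.26683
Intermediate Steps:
X(w) = 0
(24755 - 30427)/(X(203) + M) = (24755 - 30427)/(0 + 21257) = -5672/21257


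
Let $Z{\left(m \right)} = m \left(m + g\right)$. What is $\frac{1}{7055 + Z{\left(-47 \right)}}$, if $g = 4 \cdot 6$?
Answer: $\frac{1}{8136} \approx 0.00012291$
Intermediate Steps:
$g = 24$
$Z{\left(m \right)} = m \left(24 + m\right)$ ($Z{\left(m \right)} = m \left(m + 24\right) = m \left(24 + m\right)$)
$\frac{1}{7055 + Z{\left(-47 \right)}} = \frac{1}{7055 - 47 \left(24 - 47\right)} = \frac{1}{7055 - -1081} = \frac{1}{7055 + 1081} = \frac{1}{8136}$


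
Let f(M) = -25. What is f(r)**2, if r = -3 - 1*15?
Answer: 625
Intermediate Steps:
r = -18 (r = -3 - 15 = -18)
f(r)**2 = (-25)**2 = 625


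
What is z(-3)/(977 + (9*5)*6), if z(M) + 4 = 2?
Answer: -2/1247 ≈ -0.0016038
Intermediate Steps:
z(M) = -2 (z(M) = -4 + 2 = -2)
z(-3)/(977 + (9*5)*6) = -2/(977 + (9*5)*6) = -2/(977 + 45*6) = -2/(977 + 270) = -2/1247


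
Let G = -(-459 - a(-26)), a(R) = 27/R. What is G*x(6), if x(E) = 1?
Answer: 11907/26 ≈ 457.96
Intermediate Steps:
G = 11907/26 (G = -(-459 - 27/(-26)) = -(-459 - 27*(-1)/26) = -(-459 - 1*(-27/26)) = -(-459 + 27/26) = -1*(-11907/26) = 11907/26 ≈ 457.96)
G*x(6) = (11907/26)*1 = 11907/26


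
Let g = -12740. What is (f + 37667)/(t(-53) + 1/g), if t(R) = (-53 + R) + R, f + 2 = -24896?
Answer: -162677060/2025661 ≈ -80.308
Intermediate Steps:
f = -24898 (f = -2 - 24896 = -24898)
t(R) = -53 + 2*R
(f + 37667)/(t(-53) + 1/g) = (-24898 + 37667)/((-53 + 2*(-53)) + 1/(-12740)) = 12769/((-53 - 106) - 1/12740) = 12769/(-159 - 1/12740) = 12769/(-2025661/12740) = 12769*(-12740/2025661) = -162677060/2025661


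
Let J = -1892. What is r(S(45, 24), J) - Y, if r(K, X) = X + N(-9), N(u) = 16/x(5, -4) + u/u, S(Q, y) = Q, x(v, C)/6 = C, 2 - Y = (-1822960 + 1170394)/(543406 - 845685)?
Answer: -1715289301/906837 ≈ -1891.5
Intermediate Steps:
Y = -48008/302279 (Y = 2 - (-1822960 + 1170394)/(543406 - 845685) = 2 - (-652566)/(-302279) = 2 - (-652566)*(-1)/302279 = 2 - 1*652566/302279 = 2 - 652566/302279 = -48008/302279 ≈ -0.15882)
x(v, C) = 6*C
N(u) = ⅓ (N(u) = 16/((6*(-4))) + u/u = 16/(-24) + 1 = 16*(-1/24) + 1 = -⅔ + 1 = ⅓)
r(K, X) = ⅓ + X (r(K, X) = X + ⅓ = ⅓ + X)
r(S(45, 24), J) - Y = (⅓ - 1892) - 1*(-48008/302279) = -5675/3 + 48008/302279 = -1715289301/906837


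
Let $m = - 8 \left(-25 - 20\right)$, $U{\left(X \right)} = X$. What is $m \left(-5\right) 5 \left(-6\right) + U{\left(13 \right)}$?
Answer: $54013$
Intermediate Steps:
$m = 360$ ($m = \left(-8\right) \left(-45\right) = 360$)
$m \left(-5\right) 5 \left(-6\right) + U{\left(13 \right)} = 360 \left(-5\right) 5 \left(-6\right) + 13 = 360 \left(\left(-25\right) \left(-6\right)\right) + 13 = 360 \cdot 150 + 13 = 54000 + 13 = 54013$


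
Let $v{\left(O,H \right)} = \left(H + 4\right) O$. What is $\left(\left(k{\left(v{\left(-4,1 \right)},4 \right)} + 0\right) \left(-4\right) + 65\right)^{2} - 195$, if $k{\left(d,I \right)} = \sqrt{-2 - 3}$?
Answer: $3950 - 520 i \sqrt{5} \approx 3950.0 - 1162.8 i$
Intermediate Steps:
$v{\left(O,H \right)} = O \left(4 + H\right)$ ($v{\left(O,H \right)} = \left(4 + H\right) O = O \left(4 + H\right)$)
$k{\left(d,I \right)} = i \sqrt{5}$ ($k{\left(d,I \right)} = \sqrt{-5} = i \sqrt{5}$)
$\left(\left(k{\left(v{\left(-4,1 \right)},4 \right)} + 0\right) \left(-4\right) + 65\right)^{2} - 195 = \left(\left(i \sqrt{5} + 0\right) \left(-4\right) + 65\right)^{2} - 195 = \left(i \sqrt{5} \left(-4\right) + 65\right)^{2} - 195 = \left(- 4 i \sqrt{5} + 65\right)^{2} - 195 = \left(65 - 4 i \sqrt{5}\right)^{2} - 195 = -195 + \left(65 - 4 i \sqrt{5}\right)^{2}$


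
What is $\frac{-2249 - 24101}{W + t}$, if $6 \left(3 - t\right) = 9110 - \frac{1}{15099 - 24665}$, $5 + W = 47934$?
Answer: $- \frac{1512384600}{2663958811} \approx -0.56772$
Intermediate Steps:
$W = 47929$ ($W = -5 + 47934 = 47929$)
$t = - \frac{86974073}{57396}$ ($t = 3 - \frac{9110 - \frac{1}{15099 - 24665}}{6} = 3 - \frac{9110 - \frac{1}{-9566}}{6} = 3 - \frac{9110 - - \frac{1}{9566}}{6} = 3 - \frac{9110 + \frac{1}{9566}}{6} = 3 - \frac{87146261}{57396} = - \frac{86974073}{57396} \approx -1515.3$)
$\frac{-2249 - 24101}{W + t} = \frac{-2249 - 24101}{47929 - \frac{86974073}{57396}} = - \frac{26350}{\frac{2663958811}{57396}} = \left(-26350\right) \frac{57396}{2663958811} = - \frac{1512384600}{2663958811}$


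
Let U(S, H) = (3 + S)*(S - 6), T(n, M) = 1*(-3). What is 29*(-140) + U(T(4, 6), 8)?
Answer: -4060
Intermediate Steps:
T(n, M) = -3
U(S, H) = (-6 + S)*(3 + S) (U(S, H) = (3 + S)*(-6 + S) = (-6 + S)*(3 + S))
29*(-140) + U(T(4, 6), 8) = 29*(-140) + (-18 + (-3)² - 3*(-3)) = -4060 + (-18 + 9 + 9) = -4060 + 0 = -4060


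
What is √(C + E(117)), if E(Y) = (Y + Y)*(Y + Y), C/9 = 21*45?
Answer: 9*√781 ≈ 251.52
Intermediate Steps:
C = 8505 (C = 9*(21*45) = 9*945 = 8505)
E(Y) = 4*Y² (E(Y) = (2*Y)*(2*Y) = 4*Y²)
√(C + E(117)) = √(8505 + 4*117²) = √(8505 + 4*13689) = √(8505 + 54756) = √63261 = 9*√781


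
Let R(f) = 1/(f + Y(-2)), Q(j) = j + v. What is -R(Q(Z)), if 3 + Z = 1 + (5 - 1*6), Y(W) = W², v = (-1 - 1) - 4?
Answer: ⅕ ≈ 0.20000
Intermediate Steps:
v = -6 (v = -2 - 4 = -6)
Z = -3 (Z = -3 + (1 + (5 - 1*6)) = -3 + (1 + (5 - 6)) = -3 + (1 - 1) = -3 + 0 = -3)
Q(j) = -6 + j (Q(j) = j - 6 = -6 + j)
R(f) = 1/(4 + f) (R(f) = 1/(f + (-2)²) = 1/(f + 4) = 1/(4 + f))
-R(Q(Z)) = -1/(4 + (-6 - 3)) = -1/(4 - 9) = -1/(-5) = -1*(-⅕) = ⅕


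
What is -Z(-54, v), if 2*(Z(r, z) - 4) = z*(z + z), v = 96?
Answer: -9220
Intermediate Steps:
Z(r, z) = 4 + z**2 (Z(r, z) = 4 + (z*(z + z))/2 = 4 + (z*(2*z))/2 = 4 + (2*z**2)/2 = 4 + z**2)
-Z(-54, v) = -(4 + 96**2) = -(4 + 9216) = -1*9220 = -9220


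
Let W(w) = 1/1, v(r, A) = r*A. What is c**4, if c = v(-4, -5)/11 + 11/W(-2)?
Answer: 395254161/14641 ≈ 26996.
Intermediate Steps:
v(r, A) = A*r
W(w) = 1
c = 141/11 (c = -5*(-4)/11 + 11/1 = 20*(1/11) + 11*1 = 20/11 + 11 = 141/11 ≈ 12.818)
c**4 = (141/11)**4 = 395254161/14641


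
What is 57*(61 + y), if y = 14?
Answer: 4275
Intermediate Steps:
57*(61 + y) = 57*(61 + 14) = 57*75 = 4275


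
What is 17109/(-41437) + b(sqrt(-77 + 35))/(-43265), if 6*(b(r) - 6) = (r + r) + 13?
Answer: -4443355723/10756630830 - I*sqrt(42)/129795 ≈ -0.41308 - 4.9931e-5*I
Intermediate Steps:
b(r) = 49/6 + r/3 (b(r) = 6 + ((r + r) + 13)/6 = 6 + (2*r + 13)/6 = 6 + (13 + 2*r)/6 = 6 + (13/6 + r/3) = 49/6 + r/3)
17109/(-41437) + b(sqrt(-77 + 35))/(-43265) = 17109/(-41437) + (49/6 + sqrt(-77 + 35)/3)/(-43265) = 17109*(-1/41437) + (49/6 + sqrt(-42)/3)*(-1/43265) = -17109/41437 + (49/6 + (I*sqrt(42))/3)*(-1/43265) = -17109/41437 + (49/6 + I*sqrt(42)/3)*(-1/43265) = -17109/41437 + (-49/259590 - I*sqrt(42)/129795) = -4443355723/10756630830 - I*sqrt(42)/129795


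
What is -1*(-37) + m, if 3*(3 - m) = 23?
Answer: 97/3 ≈ 32.333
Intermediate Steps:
m = -14/3 (m = 3 - ⅓*23 = 3 - 23/3 = -14/3 ≈ -4.6667)
-1*(-37) + m = -1*(-37) - 14/3 = 37 - 14/3 = 97/3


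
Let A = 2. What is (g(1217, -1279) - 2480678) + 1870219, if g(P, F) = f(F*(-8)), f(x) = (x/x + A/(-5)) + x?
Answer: -3001132/5 ≈ -6.0023e+5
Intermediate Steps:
f(x) = 3/5 + x (f(x) = (x/x + 2/(-5)) + x = (1 + 2*(-1/5)) + x = (1 - 2/5) + x = 3/5 + x)
g(P, F) = 3/5 - 8*F (g(P, F) = 3/5 + F*(-8) = 3/5 - 8*F)
(g(1217, -1279) - 2480678) + 1870219 = ((3/5 - 8*(-1279)) - 2480678) + 1870219 = ((3/5 + 10232) - 2480678) + 1870219 = (51163/5 - 2480678) + 1870219 = -12352227/5 + 1870219 = -3001132/5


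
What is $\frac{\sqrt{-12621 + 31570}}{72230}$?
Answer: $\frac{\sqrt{18949}}{72230} \approx 0.0019058$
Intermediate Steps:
$\frac{\sqrt{-12621 + 31570}}{72230} = \sqrt{18949} \cdot \frac{1}{72230} = \frac{\sqrt{18949}}{72230}$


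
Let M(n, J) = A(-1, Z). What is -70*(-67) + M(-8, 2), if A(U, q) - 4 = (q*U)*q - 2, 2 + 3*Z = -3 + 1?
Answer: 42212/9 ≈ 4690.2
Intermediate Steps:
Z = -4/3 (Z = -2/3 + (-3 + 1)/3 = -2/3 + (1/3)*(-2) = -2/3 - 2/3 = -4/3 ≈ -1.3333)
A(U, q) = 2 + U*q**2 (A(U, q) = 4 + ((q*U)*q - 2) = 4 + ((U*q)*q - 2) = 4 + (U*q**2 - 2) = 4 + (-2 + U*q**2) = 2 + U*q**2)
M(n, J) = 2/9 (M(n, J) = 2 - (-4/3)**2 = 2 - 1*16/9 = 2 - 16/9 = 2/9)
-70*(-67) + M(-8, 2) = -70*(-67) + 2/9 = 4690 + 2/9 = 42212/9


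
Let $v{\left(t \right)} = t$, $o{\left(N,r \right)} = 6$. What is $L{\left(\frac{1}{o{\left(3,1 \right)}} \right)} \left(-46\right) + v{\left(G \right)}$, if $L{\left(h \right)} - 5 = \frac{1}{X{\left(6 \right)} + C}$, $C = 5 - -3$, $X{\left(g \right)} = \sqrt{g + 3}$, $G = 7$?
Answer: $- \frac{2499}{11} \approx -227.18$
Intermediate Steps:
$X{\left(g \right)} = \sqrt{3 + g}$
$C = 8$ ($C = 5 + 3 = 8$)
$L{\left(h \right)} = \frac{56}{11}$ ($L{\left(h \right)} = 5 + \frac{1}{\sqrt{3 + 6} + 8} = 5 + \frac{1}{\sqrt{9} + 8} = 5 + \frac{1}{3 + 8} = 5 + \frac{1}{11} = \frac{56}{11}$)
$L{\left(\frac{1}{o{\left(3,1 \right)}} \right)} \left(-46\right) + v{\left(G \right)} = \frac{56}{11} \left(-46\right) + 7 = - \frac{2576}{11} + 7 = - \frac{2499}{11}$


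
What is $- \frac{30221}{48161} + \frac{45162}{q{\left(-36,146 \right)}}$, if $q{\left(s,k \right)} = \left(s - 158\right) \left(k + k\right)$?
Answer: $- \frac{1943503145}{1364112164} \approx -1.4247$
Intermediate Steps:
$q{\left(s,k \right)} = 2 k \left(-158 + s\right)$ ($q{\left(s,k \right)} = \left(-158 + s\right) 2 k = 2 k \left(-158 + s\right)$)
$- \frac{30221}{48161} + \frac{45162}{q{\left(-36,146 \right)}} = - \frac{30221}{48161} + \frac{45162}{2 \cdot 146 \left(-158 - 36\right)} = \left(-30221\right) \frac{1}{48161} + \frac{45162}{2 \cdot 146 \left(-194\right)} = - \frac{30221}{48161} + \frac{45162}{-56648} = - \frac{30221}{48161} + 45162 \left(- \frac{1}{56648}\right) = - \frac{30221}{48161} - \frac{22581}{28324} = - \frac{1943503145}{1364112164}$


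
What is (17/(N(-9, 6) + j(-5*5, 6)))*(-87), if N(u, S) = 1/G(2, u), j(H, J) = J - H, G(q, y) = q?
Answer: -986/21 ≈ -46.952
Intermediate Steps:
N(u, S) = ½ (N(u, S) = 1/2 = ½)
(17/(N(-9, 6) + j(-5*5, 6)))*(-87) = (17/(½ + (6 - (-5)*5)))*(-87) = (17/(½ + (6 - 1*(-25))))*(-87) = (17/(½ + (6 + 25)))*(-87) = (17/(½ + 31))*(-87) = (17/(63/2))*(-87) = (17*(2/63))*(-87) = (34/63)*(-87) = -986/21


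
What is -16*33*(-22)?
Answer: 11616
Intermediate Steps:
-16*33*(-22) = -528*(-22) = 11616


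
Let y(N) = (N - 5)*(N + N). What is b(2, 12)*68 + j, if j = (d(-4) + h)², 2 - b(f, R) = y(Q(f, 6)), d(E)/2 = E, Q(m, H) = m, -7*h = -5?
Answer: 49249/49 ≈ 1005.1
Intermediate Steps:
h = 5/7 (h = -⅐*(-5) = 5/7 ≈ 0.71429)
d(E) = 2*E
y(N) = 2*N*(-5 + N) (y(N) = (-5 + N)*(2*N) = 2*N*(-5 + N))
b(f, R) = 2 - 2*f*(-5 + f)
j = 2601/49 (j = (2*(-4) + 5/7)² = (-8 + 5/7)² = (-51/7)² = 2601/49 ≈ 53.082)
b(2, 12)*68 + j = (2 - 2*2*(-5 + 2))*68 + 2601/49 = (2 - 2*2*(-3))*68 + 2601/49 = (2 + 12)*68 + 2601/49 = 14*68 + 2601/49 = 952 + 2601/49 = 49249/49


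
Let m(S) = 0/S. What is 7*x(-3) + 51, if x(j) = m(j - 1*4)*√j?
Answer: 51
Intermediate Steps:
m(S) = 0
x(j) = 0 (x(j) = 0*√j = 0)
7*x(-3) + 51 = 7*0 + 51 = 0 + 51 = 51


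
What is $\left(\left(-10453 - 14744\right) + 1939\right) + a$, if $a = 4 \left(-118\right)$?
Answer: $-23730$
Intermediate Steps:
$a = -472$
$\left(\left(-10453 - 14744\right) + 1939\right) + a = \left(\left(-10453 - 14744\right) + 1939\right) - 472 = \left(-25197 + 1939\right) - 472 = -23258 - 472 = -23730$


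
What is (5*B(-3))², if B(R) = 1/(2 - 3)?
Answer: 25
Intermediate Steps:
B(R) = -1 (B(R) = 1/(-1) = -1)
(5*B(-3))² = (5*(-1))² = (-5)² = 25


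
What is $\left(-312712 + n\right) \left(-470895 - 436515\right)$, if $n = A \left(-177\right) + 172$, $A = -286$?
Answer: $237667012380$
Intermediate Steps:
$n = 50794$ ($n = \left(-286\right) \left(-177\right) + 172 = 50622 + 172 = 50794$)
$\left(-312712 + n\right) \left(-470895 - 436515\right) = \left(-312712 + 50794\right) \left(-470895 - 436515\right) = \left(-261918\right) \left(-907410\right) = 237667012380$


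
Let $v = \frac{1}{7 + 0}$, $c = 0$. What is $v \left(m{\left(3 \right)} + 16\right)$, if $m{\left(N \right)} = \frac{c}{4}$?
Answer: $\frac{16}{7} \approx 2.2857$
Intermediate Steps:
$m{\left(N \right)} = 0$ ($m{\left(N \right)} = \frac{0}{4} = 0 \cdot \frac{1}{4} = 0$)
$v = \frac{1}{7} \approx 0.14286$
$v \left(m{\left(3 \right)} + 16\right) = \frac{0 + 16}{7} = \frac{1}{7} \cdot 16 = \frac{16}{7}$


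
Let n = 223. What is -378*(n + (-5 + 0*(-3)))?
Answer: -82404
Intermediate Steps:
-378*(n + (-5 + 0*(-3))) = -378*(223 + (-5 + 0*(-3))) = -378*(223 + (-5 + 0)) = -378*(223 - 5) = -378*218 = -82404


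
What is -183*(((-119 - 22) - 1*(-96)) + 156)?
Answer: -20313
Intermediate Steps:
-183*(((-119 - 22) - 1*(-96)) + 156) = -183*((-141 + 96) + 156) = -183*(-45 + 156) = -183*111 = -20313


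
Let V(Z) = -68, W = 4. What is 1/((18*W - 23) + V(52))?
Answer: -1/19 ≈ -0.052632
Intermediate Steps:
1/((18*W - 23) + V(52)) = 1/((18*4 - 23) - 68) = 1/((72 - 23) - 68) = 1/(49 - 68) = 1/(-19) = -1/19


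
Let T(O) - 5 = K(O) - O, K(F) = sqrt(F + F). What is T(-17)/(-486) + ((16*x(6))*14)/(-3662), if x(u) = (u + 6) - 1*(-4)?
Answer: -455597/444933 - I*sqrt(34)/486 ≈ -1.024 - 0.011998*I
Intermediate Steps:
x(u) = 10 + u (x(u) = (6 + u) + 4 = 10 + u)
K(F) = sqrt(2)*sqrt(F) (K(F) = sqrt(2*F) = sqrt(2)*sqrt(F))
T(O) = 5 - O + sqrt(2)*sqrt(O) (T(O) = 5 + (sqrt(2)*sqrt(O) - O) = 5 + (-O + sqrt(2)*sqrt(O)) = 5 - O + sqrt(2)*sqrt(O))
T(-17)/(-486) + ((16*x(6))*14)/(-3662) = (5 - 1*(-17) + sqrt(2)*sqrt(-17))/(-486) + ((16*(10 + 6))*14)/(-3662) = (5 + 17 + sqrt(2)*(I*sqrt(17)))*(-1/486) + ((16*16)*14)*(-1/3662) = (5 + 17 + I*sqrt(34))*(-1/486) + (256*14)*(-1/3662) = (22 + I*sqrt(34))*(-1/486) + 3584*(-1/3662) = (-11/243 - I*sqrt(34)/486) - 1792/1831 = -455597/444933 - I*sqrt(34)/486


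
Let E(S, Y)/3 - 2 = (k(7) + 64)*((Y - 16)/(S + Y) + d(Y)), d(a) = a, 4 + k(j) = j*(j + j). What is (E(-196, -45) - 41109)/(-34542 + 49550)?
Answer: -15017439/3616928 ≈ -4.1520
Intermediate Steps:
k(j) = -4 + 2*j**2 (k(j) = -4 + j*(j + j) = -4 + j*(2*j) = -4 + 2*j**2)
E(S, Y) = 6 + 474*Y + 474*(-16 + Y)/(S + Y) (E(S, Y) = 6 + 3*(((-4 + 2*7**2) + 64)*((Y - 16)/(S + Y) + Y)) = 6 + 3*(((-4 + 2*49) + 64)*((-16 + Y)/(S + Y) + Y)) = 6 + 3*(((-4 + 98) + 64)*((-16 + Y)/(S + Y) + Y)) = 6 + 3*((94 + 64)*(Y + (-16 + Y)/(S + Y))) = 6 + 3*(158*(Y + (-16 + Y)/(S + Y))) = 6 + 3*(158*Y + 158*(-16 + Y)/(S + Y)) = 6 + (474*Y + 474*(-16 + Y)/(S + Y)) = 6 + 474*Y + 474*(-16 + Y)/(S + Y))
(E(-196, -45) - 41109)/(-34542 + 49550) = (6*(-1264 - 196 + 79*(-45)**2 + 80*(-45) + 79*(-196)*(-45))/(-196 - 45) - 41109)/(-34542 + 49550) = (6*(-1264 - 196 + 79*2025 - 3600 + 696780)/(-241) - 41109)/15008 = (6*(-1/241)*(-1264 - 196 + 159975 - 3600 + 696780) - 41109)*(1/15008) = (6*(-1/241)*851695 - 41109)*(1/15008) = (-5110170/241 - 41109)*(1/15008) = -15017439/241*1/15008 = -15017439/3616928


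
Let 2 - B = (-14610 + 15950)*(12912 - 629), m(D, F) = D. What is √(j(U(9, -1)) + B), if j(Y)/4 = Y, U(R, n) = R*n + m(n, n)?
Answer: I*√16459258 ≈ 4057.0*I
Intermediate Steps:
U(R, n) = n + R*n (U(R, n) = R*n + n = n + R*n)
j(Y) = 4*Y
B = -16459218 (B = 2 - (-14610 + 15950)*(12912 - 629) = 2 - 1340*12283 = 2 - 1*16459220 = 2 - 16459220 = -16459218)
√(j(U(9, -1)) + B) = √(4*(-(1 + 9)) - 16459218) = √(4*(-1*10) - 16459218) = √(4*(-10) - 16459218) = √(-40 - 16459218) = √(-16459258) = I*√16459258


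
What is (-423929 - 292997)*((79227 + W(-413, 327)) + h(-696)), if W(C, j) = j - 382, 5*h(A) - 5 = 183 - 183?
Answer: -56761182198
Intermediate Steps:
h(A) = 1 (h(A) = 1 + (183 - 183)/5 = 1 + (⅕)*0 = 1 + 0 = 1)
W(C, j) = -382 + j
(-423929 - 292997)*((79227 + W(-413, 327)) + h(-696)) = (-423929 - 292997)*((79227 + (-382 + 327)) + 1) = -716926*((79227 - 55) + 1) = -716926*(79172 + 1) = -716926*79173 = -56761182198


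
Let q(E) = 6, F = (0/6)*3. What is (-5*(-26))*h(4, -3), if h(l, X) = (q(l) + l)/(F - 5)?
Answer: -260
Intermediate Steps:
F = 0 (F = (0*(1/6))*3 = 0*3 = 0)
h(l, X) = -6/5 - l/5 (h(l, X) = (6 + l)/(0 - 5) = (6 + l)/(-5) = (6 + l)*(-1/5) = -6/5 - l/5)
(-5*(-26))*h(4, -3) = (-5*(-26))*(-6/5 - 1/5*4) = 130*(-6/5 - 4/5) = 130*(-2) = -260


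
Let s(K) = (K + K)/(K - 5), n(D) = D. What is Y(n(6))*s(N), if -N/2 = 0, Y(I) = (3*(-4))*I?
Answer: 0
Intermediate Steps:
Y(I) = -12*I
N = 0 (N = -2*0 = 0)
s(K) = 2*K/(-5 + K) (s(K) = (2*K)/(-5 + K) = 2*K/(-5 + K))
Y(n(6))*s(N) = (-12*6)*(2*0/(-5 + 0)) = -144*0/(-5) = -144*0*(-1)/5 = -72*0 = 0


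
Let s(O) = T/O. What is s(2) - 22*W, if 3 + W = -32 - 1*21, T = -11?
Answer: 2453/2 ≈ 1226.5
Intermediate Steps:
W = -56 (W = -3 + (-32 - 1*21) = -3 + (-32 - 21) = -3 - 53 = -56)
s(O) = -11/O
s(2) - 22*W = -11/2 - 22*(-56) = -11*1/2 + 1232 = -11/2 + 1232 = 2453/2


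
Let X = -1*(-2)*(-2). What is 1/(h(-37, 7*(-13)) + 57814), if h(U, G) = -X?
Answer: 1/57818 ≈ 1.7296e-5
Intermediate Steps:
X = -4 (X = 2*(-2) = -4)
h(U, G) = 4 (h(U, G) = -1*(-4) = 4)
1/(h(-37, 7*(-13)) + 57814) = 1/(4 + 57814) = 1/57818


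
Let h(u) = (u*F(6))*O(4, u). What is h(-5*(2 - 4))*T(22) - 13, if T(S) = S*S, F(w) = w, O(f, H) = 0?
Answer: -13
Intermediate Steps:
T(S) = S²
h(u) = 0 (h(u) = (u*6)*0 = (6*u)*0 = 0)
h(-5*(2 - 4))*T(22) - 13 = 0*22² - 13 = 0*484 - 13 = 0 - 13 = -13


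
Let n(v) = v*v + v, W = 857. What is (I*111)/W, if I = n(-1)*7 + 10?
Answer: 1110/857 ≈ 1.2952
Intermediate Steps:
n(v) = v + v**2 (n(v) = v**2 + v = v + v**2)
I = 10 (I = -(1 - 1)*7 + 10 = -1*0*7 + 10 = 0*7 + 10 = 0 + 10 = 10)
(I*111)/W = (10*111)/857 = 1110*(1/857) = 1110/857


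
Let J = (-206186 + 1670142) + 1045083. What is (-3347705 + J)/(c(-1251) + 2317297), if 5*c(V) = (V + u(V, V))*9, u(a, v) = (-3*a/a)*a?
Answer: -4193330/11609003 ≈ -0.36121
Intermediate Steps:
u(a, v) = -3*a (u(a, v) = (-3*1)*a = -3*a)
c(V) = -18*V/5 (c(V) = ((V - 3*V)*9)/5 = (-2*V*9)/5 = (-18*V)/5 = -18*V/5)
J = 2509039 (J = 1463956 + 1045083 = 2509039)
(-3347705 + J)/(c(-1251) + 2317297) = (-3347705 + 2509039)/(-18/5*(-1251) + 2317297) = -838666/(22518/5 + 2317297) = -838666/11609003/5 = -838666*5/11609003 = -4193330/11609003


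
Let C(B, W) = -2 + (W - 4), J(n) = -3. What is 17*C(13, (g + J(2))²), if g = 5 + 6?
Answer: 986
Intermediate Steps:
g = 11
C(B, W) = -6 + W (C(B, W) = -2 + (-4 + W) = -6 + W)
17*C(13, (g + J(2))²) = 17*(-6 + (11 - 3)²) = 17*(-6 + 8²) = 17*(-6 + 64) = 17*58 = 986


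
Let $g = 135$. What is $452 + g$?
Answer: $587$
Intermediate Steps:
$452 + g = 452 + 135 = 587$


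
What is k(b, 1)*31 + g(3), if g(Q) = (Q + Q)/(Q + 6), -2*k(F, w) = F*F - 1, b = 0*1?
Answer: 97/6 ≈ 16.167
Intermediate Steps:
b = 0
k(F, w) = ½ - F²/2 (k(F, w) = -(F*F - 1)/2 = -(F² - 1)/2 = -(-1 + F²)/2 = ½ - F²/2)
g(Q) = 2*Q/(6 + Q) (g(Q) = (2*Q)/(6 + Q) = 2*Q/(6 + Q))
k(b, 1)*31 + g(3) = (½ - ½*0²)*31 + 2*3/(6 + 3) = (½ - ½*0)*31 + 2*3/9 = (½ + 0)*31 + 2*3*(⅑) = (½)*31 + ⅔ = 31/2 + ⅔ = 97/6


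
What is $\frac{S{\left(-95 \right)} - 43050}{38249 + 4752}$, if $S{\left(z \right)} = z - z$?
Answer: $- \frac{6150}{6143} \approx -1.0011$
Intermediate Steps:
$S{\left(z \right)} = 0$
$\frac{S{\left(-95 \right)} - 43050}{38249 + 4752} = \frac{0 - 43050}{38249 + 4752} = - \frac{43050}{43001} = \left(-43050\right) \frac{1}{43001} = - \frac{6150}{6143}$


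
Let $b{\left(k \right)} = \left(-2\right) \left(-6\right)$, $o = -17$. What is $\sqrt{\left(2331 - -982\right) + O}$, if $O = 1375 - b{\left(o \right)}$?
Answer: $2 \sqrt{1169} \approx 68.381$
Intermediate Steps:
$b{\left(k \right)} = 12$
$O = 1363$ ($O = 1375 - 12 = 1363$)
$\sqrt{\left(2331 - -982\right) + O} = \sqrt{\left(2331 - -982\right) + 1363} = \sqrt{\left(2331 + 982\right) + 1363} = \sqrt{3313 + 1363} = \sqrt{4676} = 2 \sqrt{1169}$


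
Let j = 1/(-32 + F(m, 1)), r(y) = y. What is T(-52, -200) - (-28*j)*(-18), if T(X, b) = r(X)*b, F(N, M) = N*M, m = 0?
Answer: 41663/4 ≈ 10416.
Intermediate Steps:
F(N, M) = M*N
T(X, b) = X*b
j = -1/32 (j = 1/(-32 + 1*0) = 1/(-32 + 0) = 1/(-32) = -1/32 ≈ -0.031250)
T(-52, -200) - (-28*j)*(-18) = -52*(-200) - (-28*(-1/32))*(-18) = 10400 - 7*(-18)/8 = 10400 - 1*(-63/4) = 10400 + 63/4 = 41663/4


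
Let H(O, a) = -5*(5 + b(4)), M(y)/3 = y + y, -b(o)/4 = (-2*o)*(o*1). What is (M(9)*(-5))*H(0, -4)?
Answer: 179550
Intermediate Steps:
b(o) = 8*o**2 (b(o) = -4*(-2*o)*o*1 = -4*(-2*o)*o = -(-8)*o**2 = 8*o**2)
M(y) = 6*y (M(y) = 3*(y + y) = 3*(2*y) = 6*y)
H(O, a) = -665 (H(O, a) = -5*(5 + 8*4**2) = -5*(5 + 8*16) = -5*(5 + 128) = -5*133 = -665)
(M(9)*(-5))*H(0, -4) = ((6*9)*(-5))*(-665) = (54*(-5))*(-665) = -270*(-665) = 179550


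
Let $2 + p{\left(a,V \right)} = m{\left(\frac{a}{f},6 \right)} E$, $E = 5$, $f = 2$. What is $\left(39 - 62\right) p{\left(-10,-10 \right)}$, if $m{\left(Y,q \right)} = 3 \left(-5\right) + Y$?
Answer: $2346$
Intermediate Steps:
$m{\left(Y,q \right)} = -15 + Y$
$p{\left(a,V \right)} = -77 + \frac{5 a}{2}$ ($p{\left(a,V \right)} = -2 + \left(-15 + \frac{a}{2}\right) 5 = -2 + \left(-75 + \frac{5 a}{2}\right) = -77 + \frac{5 a}{2}$)
$\left(39 - 62\right) p{\left(-10,-10 \right)} = \left(39 - 62\right) \left(-77 + \frac{5}{2} \left(-10\right)\right) = - 23 \left(-77 - 25\right) = \left(-23\right) \left(-102\right) = 2346$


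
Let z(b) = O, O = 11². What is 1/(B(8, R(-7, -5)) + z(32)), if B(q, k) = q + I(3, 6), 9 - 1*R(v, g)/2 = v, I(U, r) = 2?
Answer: 1/131 ≈ 0.0076336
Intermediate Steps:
R(v, g) = 18 - 2*v
B(q, k) = 2 + q (B(q, k) = q + 2 = 2 + q)
O = 121
z(b) = 121
1/(B(8, R(-7, -5)) + z(32)) = 1/((2 + 8) + 121) = 1/(10 + 121) = 1/131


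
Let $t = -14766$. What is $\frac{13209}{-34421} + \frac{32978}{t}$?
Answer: $- \frac{665089916}{254130243} \approx -2.6171$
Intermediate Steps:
$\frac{13209}{-34421} + \frac{32978}{t} = \frac{13209}{-34421} + \frac{32978}{-14766} = 13209 \left(- \frac{1}{34421}\right) + 32978 \left(- \frac{1}{14766}\right) = - \frac{13209}{34421} - \frac{16489}{7383} = - \frac{665089916}{254130243}$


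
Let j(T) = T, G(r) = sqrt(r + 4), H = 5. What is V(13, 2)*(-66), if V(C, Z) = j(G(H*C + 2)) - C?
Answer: 858 - 66*sqrt(71) ≈ 301.87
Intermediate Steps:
G(r) = sqrt(4 + r)
V(C, Z) = sqrt(6 + 5*C) - C (V(C, Z) = sqrt(4 + (5*C + 2)) - C = sqrt(4 + (2 + 5*C)) - C = sqrt(6 + 5*C) - C)
V(13, 2)*(-66) = (sqrt(6 + 5*13) - 1*13)*(-66) = (sqrt(6 + 65) - 13)*(-66) = (sqrt(71) - 13)*(-66) = (-13 + sqrt(71))*(-66) = 858 - 66*sqrt(71)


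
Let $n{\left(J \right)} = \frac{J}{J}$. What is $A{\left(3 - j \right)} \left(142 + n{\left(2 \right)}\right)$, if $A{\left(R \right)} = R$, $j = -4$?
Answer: $1001$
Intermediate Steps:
$n{\left(J \right)} = 1$
$A{\left(3 - j \right)} \left(142 + n{\left(2 \right)}\right) = \left(3 - -4\right) \left(142 + 1\right) = \left(3 + 4\right) 143 = 7 \cdot 143 = 1001$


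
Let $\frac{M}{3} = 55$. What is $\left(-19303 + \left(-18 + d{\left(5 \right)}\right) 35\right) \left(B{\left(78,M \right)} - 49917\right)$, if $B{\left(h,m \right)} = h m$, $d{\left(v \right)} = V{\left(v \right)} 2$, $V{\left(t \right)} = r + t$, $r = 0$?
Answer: $725491401$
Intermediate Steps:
$M = 165$ ($M = 3 \cdot 55 = 165$)
$V{\left(t \right)} = t$ ($V{\left(t \right)} = 0 + t = t$)
$d{\left(v \right)} = 2 v$ ($d{\left(v \right)} = v 2 = 2 v$)
$\left(-19303 + \left(-18 + d{\left(5 \right)}\right) 35\right) \left(B{\left(78,M \right)} - 49917\right) = \left(-19303 + \left(-18 + 2 \cdot 5\right) 35\right) \left(78 \cdot 165 - 49917\right) = \left(-19303 + \left(-18 + 10\right) 35\right) \left(12870 - 49917\right) = \left(-19303 - 280\right) \left(-37047\right) = \left(-19583\right) \left(-37047\right) = 725491401$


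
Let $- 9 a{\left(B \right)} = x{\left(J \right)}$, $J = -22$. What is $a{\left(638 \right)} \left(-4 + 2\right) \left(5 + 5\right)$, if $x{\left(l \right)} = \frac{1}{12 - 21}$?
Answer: $- \frac{20}{81} \approx -0.24691$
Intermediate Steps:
$x{\left(l \right)} = - \frac{1}{9}$ ($x{\left(l \right)} = \frac{1}{-9} = - \frac{1}{9}$)
$a{\left(B \right)} = \frac{1}{81}$ ($a{\left(B \right)} = \left(- \frac{1}{9}\right) \left(- \frac{1}{9}\right) = \frac{1}{81}$)
$a{\left(638 \right)} \left(-4 + 2\right) \left(5 + 5\right) = \frac{\left(-4 + 2\right) \left(5 + 5\right)}{81} = \frac{\left(-2\right) 10}{81} = \frac{1}{81} \left(-20\right) = - \frac{20}{81}$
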